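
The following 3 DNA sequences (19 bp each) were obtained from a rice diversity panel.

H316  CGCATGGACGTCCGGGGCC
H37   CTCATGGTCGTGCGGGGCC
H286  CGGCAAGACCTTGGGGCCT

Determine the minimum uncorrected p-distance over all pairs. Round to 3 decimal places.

0.158

Pairwise Hamming distances:
  H316 vs H37: 3
  H316 vs H286: 9
  H37 vs H286: 11
The smallest is 3 mismatches, between H316 and H37; p = 3/19 = 0.158.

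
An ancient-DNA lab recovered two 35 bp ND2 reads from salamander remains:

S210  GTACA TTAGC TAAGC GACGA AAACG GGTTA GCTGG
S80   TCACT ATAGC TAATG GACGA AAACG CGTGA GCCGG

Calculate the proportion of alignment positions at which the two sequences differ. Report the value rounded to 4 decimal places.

0.2571

Mismatches occur at site 1 (G→T), site 2 (T→C), site 5 (A→T), site 6 (T→A), site 14 (G→T), site 15 (C→G), site 26 (G→C), site 29 (T→G), site 33 (T→C).
There are 9 differences over 35 sites, so p = 9/35 = 0.2571.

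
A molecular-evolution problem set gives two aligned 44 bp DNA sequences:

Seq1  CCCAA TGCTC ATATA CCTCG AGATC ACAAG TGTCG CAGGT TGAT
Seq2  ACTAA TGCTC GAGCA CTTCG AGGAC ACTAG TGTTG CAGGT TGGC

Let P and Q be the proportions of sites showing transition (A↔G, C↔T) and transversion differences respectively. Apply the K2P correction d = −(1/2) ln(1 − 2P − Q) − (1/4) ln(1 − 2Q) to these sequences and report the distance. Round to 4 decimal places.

Differing sites — 1:C/A (Tv); 3:C/T (Ti); 11:A/G (Ti); 12:T/A (Tv); 13:A/G (Ti); 14:T/C (Ti); 17:C/T (Ti); 23:A/G (Ti); 24:T/A (Tv); 28:A/T (Tv); 34:C/T (Ti); 43:A/G (Ti); 44:T/C (Ti).
Of the 13 differences, 9 transitions and 4 transversions over 44 sites: P = 9/44 = 0.204545, Q = 4/44 = 0.090909.
d = −0.5·ln(0.500001) − 0.25·ln(0.818182) = −0.5·(-0.693145) − 0.25·(-0.200670) = 0.3967.

0.3967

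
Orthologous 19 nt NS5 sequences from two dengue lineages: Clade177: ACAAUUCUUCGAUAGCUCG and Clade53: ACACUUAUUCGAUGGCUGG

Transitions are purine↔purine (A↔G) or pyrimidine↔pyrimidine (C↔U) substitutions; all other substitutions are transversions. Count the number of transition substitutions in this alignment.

Differing sites — 4:A/C (Tv); 7:C/A (Tv); 14:A/G (Ti); 18:C/G (Tv).
Of the 4 differences, 1 transition and 3 transversions, so the answer is 1.

1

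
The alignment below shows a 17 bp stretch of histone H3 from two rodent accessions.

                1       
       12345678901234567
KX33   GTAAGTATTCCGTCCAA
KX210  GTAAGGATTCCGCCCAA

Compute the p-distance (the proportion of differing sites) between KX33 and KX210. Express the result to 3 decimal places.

0.118

Mismatches occur at site 6 (T↔G), site 13 (T↔C).
There are 2 differences over 17 sites, so p = 2/17 = 0.118.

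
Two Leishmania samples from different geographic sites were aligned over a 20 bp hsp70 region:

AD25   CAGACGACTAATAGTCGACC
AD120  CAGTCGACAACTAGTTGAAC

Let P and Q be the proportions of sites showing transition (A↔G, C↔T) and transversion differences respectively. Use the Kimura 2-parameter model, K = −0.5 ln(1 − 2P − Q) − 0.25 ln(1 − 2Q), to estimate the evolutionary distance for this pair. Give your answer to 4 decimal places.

Differing sites — 4:A/T (Tv); 9:T/A (Tv); 11:A/C (Tv); 16:C/T (Ti); 19:C/A (Tv).
Of the 5 differences, 1 transition and 4 transversions over 20 sites: P = 1/20 = 0.050000, Q = 4/20 = 0.200000.
d = −0.5·ln(0.700000) − 0.25·ln(0.600000) = −0.5·(-0.356675) − 0.25·(-0.510826) = 0.3060.

0.3060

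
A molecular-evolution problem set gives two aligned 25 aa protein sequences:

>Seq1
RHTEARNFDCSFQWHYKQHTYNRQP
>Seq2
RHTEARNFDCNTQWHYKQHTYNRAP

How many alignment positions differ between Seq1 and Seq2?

3

Differing sites — 11:S/N; 12:F/T; 24:Q/A.
That gives 3 mismatches out of 25 aligned sites, so the Hamming distance is 3.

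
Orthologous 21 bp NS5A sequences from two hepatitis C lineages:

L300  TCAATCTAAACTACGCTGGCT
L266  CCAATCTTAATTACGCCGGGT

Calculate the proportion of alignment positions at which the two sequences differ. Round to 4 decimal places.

0.2381

Mismatches occur at site 1 (T↔C), site 8 (A↔T), site 11 (C↔T), site 17 (T↔C), site 20 (C↔G).
There are 5 differences over 21 sites, so p = 5/21 = 0.2381.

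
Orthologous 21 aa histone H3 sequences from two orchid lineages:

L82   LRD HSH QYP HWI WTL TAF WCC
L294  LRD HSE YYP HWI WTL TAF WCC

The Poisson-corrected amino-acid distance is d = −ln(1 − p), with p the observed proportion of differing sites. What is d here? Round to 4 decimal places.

0.1001

The sequences differ at positions 6 (H/E), 7 (Q/Y).
p = 2/21 = 0.095238.
d = −ln(1 − 0.095238) = −ln(0.904762) = 0.1001.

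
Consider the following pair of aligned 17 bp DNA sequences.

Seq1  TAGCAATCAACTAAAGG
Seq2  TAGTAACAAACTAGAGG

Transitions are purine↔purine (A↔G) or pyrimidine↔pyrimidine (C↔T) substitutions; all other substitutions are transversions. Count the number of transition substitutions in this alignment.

Differing sites — 4:C/T (Ti); 7:T/C (Ti); 8:C/A (Tv); 14:A/G (Ti).
Of the 4 differences, 3 transitions and 1 transversion, so the answer is 3.

3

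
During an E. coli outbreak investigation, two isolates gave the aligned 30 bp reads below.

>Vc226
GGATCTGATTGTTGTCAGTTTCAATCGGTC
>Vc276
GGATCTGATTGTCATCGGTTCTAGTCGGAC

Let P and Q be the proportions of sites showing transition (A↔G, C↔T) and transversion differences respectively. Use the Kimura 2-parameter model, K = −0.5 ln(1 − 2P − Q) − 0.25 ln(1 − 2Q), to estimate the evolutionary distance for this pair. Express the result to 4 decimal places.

0.3012

Mismatches occur at site 13 (T↔C, transition), site 14 (G↔A, transition), site 17 (A↔G, transition), site 21 (T↔C, transition), site 22 (C↔T, transition), site 24 (A↔G, transition), site 29 (T↔A, transversion).
Of the 7 differences, 6 transitions and 1 transversion over 30 sites: P = 6/30 = 0.200000, Q = 1/30 = 0.033333.
d = −0.5·ln(0.566667) − 0.25·ln(0.933334) = −0.5·(-0.567983) − 0.25·(-0.068992) = 0.3012.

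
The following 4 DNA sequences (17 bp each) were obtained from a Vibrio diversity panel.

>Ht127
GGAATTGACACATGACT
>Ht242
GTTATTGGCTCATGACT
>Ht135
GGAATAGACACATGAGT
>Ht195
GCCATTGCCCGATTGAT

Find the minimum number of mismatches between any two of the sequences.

2

Pairwise Hamming distances:
  Ht127 vs Ht242: 4
  Ht127 vs Ht135: 2
  Ht127 vs Ht195: 8
  Ht242 vs Ht135: 6
  Ht242 vs Ht195: 8
  Ht135 vs Ht195: 9
The smallest is 2, between Ht127 and Ht135.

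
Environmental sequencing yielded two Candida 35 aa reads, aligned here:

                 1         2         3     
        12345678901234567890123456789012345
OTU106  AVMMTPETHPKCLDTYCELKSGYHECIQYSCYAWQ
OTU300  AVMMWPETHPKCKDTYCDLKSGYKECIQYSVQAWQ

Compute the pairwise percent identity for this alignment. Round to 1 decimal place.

82.9%

Mismatches occur at site 5 (T↔W), site 13 (L↔K), site 18 (E↔D), site 24 (H↔K), site 31 (C↔V), site 32 (Y↔Q).
29 of the 35 sites match, so the percent identity is 29/35 × 100 = 82.9%.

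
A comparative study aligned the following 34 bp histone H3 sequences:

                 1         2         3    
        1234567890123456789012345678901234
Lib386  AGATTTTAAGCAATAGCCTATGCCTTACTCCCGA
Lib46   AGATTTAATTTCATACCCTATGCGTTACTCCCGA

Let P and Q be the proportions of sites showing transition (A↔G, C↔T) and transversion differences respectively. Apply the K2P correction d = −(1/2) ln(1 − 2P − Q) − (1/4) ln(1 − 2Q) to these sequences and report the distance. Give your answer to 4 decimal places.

0.2430

Mismatches occur at site 7 (T→A, transversion), site 9 (A→T, transversion), site 10 (G→T, transversion), site 11 (C→T, transition), site 12 (A→C, transversion), site 16 (G→C, transversion), site 24 (C→G, transversion).
Of the 7 differences, 1 transition and 6 transversions over 34 sites: P = 1/34 = 0.029412, Q = 6/34 = 0.176471.
d = −0.5·ln(0.764705) − 0.25·ln(0.647058) = −0.5·(-0.268265) − 0.25·(-0.435319) = 0.2430.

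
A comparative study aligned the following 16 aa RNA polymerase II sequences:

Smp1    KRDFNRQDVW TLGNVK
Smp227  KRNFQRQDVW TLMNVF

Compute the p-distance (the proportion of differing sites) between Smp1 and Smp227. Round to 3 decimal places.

0.250

The sequences differ at positions 3 (D/N), 5 (N/Q), 13 (G/M), 16 (K/F).
There are 4 differences over 16 sites, so p = 4/16 = 0.250.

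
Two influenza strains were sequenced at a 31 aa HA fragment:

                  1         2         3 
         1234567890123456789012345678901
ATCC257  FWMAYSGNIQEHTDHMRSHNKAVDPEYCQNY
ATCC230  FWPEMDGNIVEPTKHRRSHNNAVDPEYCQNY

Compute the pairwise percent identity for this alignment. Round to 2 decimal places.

70.97%

The sequences differ at positions 3 (M/P), 4 (A/E), 5 (Y/M), 6 (S/D), 10 (Q/V), 12 (H/P), 14 (D/K), 16 (M/R), 21 (K/N).
22 of the 31 sites match, so the percent identity is 22/31 × 100 = 70.97%.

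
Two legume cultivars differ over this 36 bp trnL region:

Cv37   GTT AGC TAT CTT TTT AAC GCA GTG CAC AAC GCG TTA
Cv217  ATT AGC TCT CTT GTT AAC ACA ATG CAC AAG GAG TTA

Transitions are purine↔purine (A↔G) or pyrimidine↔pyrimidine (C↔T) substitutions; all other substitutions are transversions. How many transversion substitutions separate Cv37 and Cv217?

The sequences differ at positions 1 (G/A, transition), 8 (A/C, transversion), 13 (T/G, transversion), 19 (G/A, transition), 22 (G/A, transition), 30 (C/G, transversion), 32 (C/A, transversion).
Of the 7 differences, 3 transitions and 4 transversions, so the answer is 4.

4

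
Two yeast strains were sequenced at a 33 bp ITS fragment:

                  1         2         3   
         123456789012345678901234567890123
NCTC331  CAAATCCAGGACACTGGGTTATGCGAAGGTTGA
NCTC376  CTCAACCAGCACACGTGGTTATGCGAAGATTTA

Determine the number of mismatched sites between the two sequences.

8

The sequences differ at positions 2 (A/T), 3 (A/C), 5 (T/A), 10 (G/C), 15 (T/G), 16 (G/T), 29 (G/A), 32 (G/T).
That gives 8 mismatches out of 33 aligned sites, so the Hamming distance is 8.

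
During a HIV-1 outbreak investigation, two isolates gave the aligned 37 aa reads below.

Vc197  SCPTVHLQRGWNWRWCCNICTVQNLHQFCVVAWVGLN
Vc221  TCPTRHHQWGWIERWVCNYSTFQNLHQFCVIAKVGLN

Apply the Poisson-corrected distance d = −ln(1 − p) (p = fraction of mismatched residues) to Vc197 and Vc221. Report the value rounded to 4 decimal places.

0.3920

The sequences differ at positions 1 (S/T), 5 (V/R), 7 (L/H), 9 (R/W), 12 (N/I), 13 (W/E), 16 (C/V), 19 (I/Y), 20 (C/S), 22 (V/F), 31 (V/I), 33 (W/K).
p = 12/37 = 0.324324.
d = −ln(1 − 0.324324) = −ln(0.675676) = 0.3920.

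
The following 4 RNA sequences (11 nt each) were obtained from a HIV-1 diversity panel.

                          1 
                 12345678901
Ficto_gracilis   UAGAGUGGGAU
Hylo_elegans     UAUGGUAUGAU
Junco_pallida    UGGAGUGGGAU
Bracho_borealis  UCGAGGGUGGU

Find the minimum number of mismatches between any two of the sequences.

1

Pairwise Hamming distances:
  Ficto_gracilis vs Hylo_elegans: 4
  Ficto_gracilis vs Junco_pallida: 1
  Ficto_gracilis vs Bracho_borealis: 4
  Hylo_elegans vs Junco_pallida: 5
  Hylo_elegans vs Bracho_borealis: 6
  Junco_pallida vs Bracho_borealis: 4
The smallest is 1, between Ficto_gracilis and Junco_pallida.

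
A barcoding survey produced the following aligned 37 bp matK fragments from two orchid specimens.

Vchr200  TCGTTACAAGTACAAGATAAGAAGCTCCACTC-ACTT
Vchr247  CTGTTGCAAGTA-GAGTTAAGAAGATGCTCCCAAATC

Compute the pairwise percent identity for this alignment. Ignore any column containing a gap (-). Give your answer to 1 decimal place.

Excluding the 2 gap columns leaves 35 comparable sites.
The sequences differ at positions 1 (T/C), 2 (C/T), 6 (A/G), 14 (A/G), 17 (A/T), 25 (C/A), 27 (C/G), 29 (A/T), 31 (T/C), 35 (C/A), 37 (T/C).
24 of the 35 comparable sites match, so the percent identity is 24/35 × 100 = 68.6%.

68.6%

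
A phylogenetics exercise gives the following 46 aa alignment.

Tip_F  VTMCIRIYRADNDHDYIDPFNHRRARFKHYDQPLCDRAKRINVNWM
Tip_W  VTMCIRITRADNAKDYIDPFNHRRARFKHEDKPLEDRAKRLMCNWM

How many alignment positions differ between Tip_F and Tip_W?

9

Mismatches occur at site 8 (Y/T), site 13 (D/A), site 14 (H/K), site 30 (Y/E), site 32 (Q/K), site 35 (C/E), site 41 (I/L), site 42 (N/M), site 43 (V/C).
That gives 9 mismatches out of 46 aligned sites, so the Hamming distance is 9.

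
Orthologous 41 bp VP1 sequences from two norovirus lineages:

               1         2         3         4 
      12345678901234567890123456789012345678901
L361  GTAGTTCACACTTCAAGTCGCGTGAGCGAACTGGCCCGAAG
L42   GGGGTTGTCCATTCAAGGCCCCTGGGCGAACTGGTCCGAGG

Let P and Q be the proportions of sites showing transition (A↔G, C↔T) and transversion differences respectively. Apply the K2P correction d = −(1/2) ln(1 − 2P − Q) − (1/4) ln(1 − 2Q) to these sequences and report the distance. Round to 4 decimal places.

0.3710

Mismatches occur at site 2 (T/G, transversion), site 3 (A/G, transition), site 7 (C/G, transversion), site 8 (A/T, transversion), site 10 (A/C, transversion), site 11 (C/A, transversion), site 18 (T/G, transversion), site 20 (G/C, transversion), site 22 (G/C, transversion), site 25 (A/G, transition), site 35 (C/T, transition), site 40 (A/G, transition).
Of the 12 differences, 4 transitions and 8 transversions over 41 sites: P = 4/41 = 0.097561, Q = 8/41 = 0.195122.
d = −0.5·ln(0.609756) − 0.25·ln(0.609756) = −0.5·(-0.494696) − 0.25·(-0.494696) = 0.3710.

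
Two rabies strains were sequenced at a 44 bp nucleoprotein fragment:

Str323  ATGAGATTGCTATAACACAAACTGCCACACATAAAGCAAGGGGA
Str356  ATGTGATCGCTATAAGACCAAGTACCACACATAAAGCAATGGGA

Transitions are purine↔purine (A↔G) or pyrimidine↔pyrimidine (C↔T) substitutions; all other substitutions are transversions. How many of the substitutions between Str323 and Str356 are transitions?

2

Mismatches occur at site 4 (A/T, transversion), site 8 (T/C, transition), site 16 (C/G, transversion), site 19 (A/C, transversion), site 22 (C/G, transversion), site 24 (G/A, transition), site 40 (G/T, transversion).
Of the 7 differences, 2 transitions and 5 transversions, so the answer is 2.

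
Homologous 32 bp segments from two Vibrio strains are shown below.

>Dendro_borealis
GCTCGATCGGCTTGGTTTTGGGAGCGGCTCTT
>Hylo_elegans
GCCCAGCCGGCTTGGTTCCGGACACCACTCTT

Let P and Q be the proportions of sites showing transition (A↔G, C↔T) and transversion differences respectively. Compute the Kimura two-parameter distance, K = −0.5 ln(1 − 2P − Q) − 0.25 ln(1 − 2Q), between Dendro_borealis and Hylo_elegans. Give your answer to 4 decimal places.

Differing sites — 3:T/C (Ti); 5:G/A (Ti); 6:A/G (Ti); 7:T/C (Ti); 18:T/C (Ti); 19:T/C (Ti); 22:G/A (Ti); 23:A/C (Tv); 24:G/A (Ti); 26:G/C (Tv); 27:G/A (Ti).
Of the 11 differences, 9 transitions and 2 transversions over 32 sites: P = 9/32 = 0.281250, Q = 2/32 = 0.062500.
d = −0.5·ln(0.375000) − 0.25·ln(0.875000) = −0.5·(-0.980829) − 0.25·(-0.133531) = 0.5238.

0.5238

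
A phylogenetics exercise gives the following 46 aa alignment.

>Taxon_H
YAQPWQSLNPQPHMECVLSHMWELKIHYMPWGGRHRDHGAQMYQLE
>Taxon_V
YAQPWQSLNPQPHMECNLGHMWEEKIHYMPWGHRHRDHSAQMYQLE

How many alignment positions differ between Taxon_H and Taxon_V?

5

Differing sites — 17:V/N; 19:S/G; 24:L/E; 33:G/H; 39:G/S.
That gives 5 mismatches out of 46 aligned sites, so the Hamming distance is 5.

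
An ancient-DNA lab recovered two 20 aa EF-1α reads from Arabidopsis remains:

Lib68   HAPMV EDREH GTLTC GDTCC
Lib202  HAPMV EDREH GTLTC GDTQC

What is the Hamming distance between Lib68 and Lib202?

1

A single mismatch occurs at site 19 (C/Q).
That gives 1 mismatch out of 20 aligned sites, so the Hamming distance is 1.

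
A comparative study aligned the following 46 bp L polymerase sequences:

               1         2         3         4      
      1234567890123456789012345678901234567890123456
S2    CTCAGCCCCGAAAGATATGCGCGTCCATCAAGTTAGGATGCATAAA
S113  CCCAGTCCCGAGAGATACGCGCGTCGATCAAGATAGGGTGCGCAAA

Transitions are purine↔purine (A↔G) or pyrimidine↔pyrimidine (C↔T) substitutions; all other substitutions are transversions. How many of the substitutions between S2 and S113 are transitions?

7

Mismatches occur at site 2 (T→C, transition), site 6 (C→T, transition), site 12 (A→G, transition), site 18 (T→C, transition), site 26 (C→G, transversion), site 33 (T→A, transversion), site 38 (A→G, transition), site 42 (A→G, transition), site 43 (T→C, transition).
Of the 9 differences, 7 transitions and 2 transversions, so the answer is 7.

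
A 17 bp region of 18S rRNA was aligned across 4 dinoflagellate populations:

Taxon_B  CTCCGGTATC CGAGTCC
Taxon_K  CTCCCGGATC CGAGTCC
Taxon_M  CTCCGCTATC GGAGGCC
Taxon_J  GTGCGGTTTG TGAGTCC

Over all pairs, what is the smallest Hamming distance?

Pairwise Hamming distances:
  Taxon_B vs Taxon_K: 2
  Taxon_B vs Taxon_M: 3
  Taxon_B vs Taxon_J: 5
  Taxon_K vs Taxon_M: 5
  Taxon_K vs Taxon_J: 7
  Taxon_M vs Taxon_J: 7
The smallest is 2, between Taxon_B and Taxon_K.

2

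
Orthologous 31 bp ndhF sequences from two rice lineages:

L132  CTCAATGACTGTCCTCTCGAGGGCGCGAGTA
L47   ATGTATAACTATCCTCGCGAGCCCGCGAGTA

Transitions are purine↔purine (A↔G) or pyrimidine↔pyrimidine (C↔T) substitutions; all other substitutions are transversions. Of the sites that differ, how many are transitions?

Mismatches occur at site 1 (C/A, transversion), site 3 (C/G, transversion), site 4 (A/T, transversion), site 7 (G/A, transition), site 11 (G/A, transition), site 17 (T/G, transversion), site 22 (G/C, transversion), site 23 (G/C, transversion).
Of the 8 differences, 2 transitions and 6 transversions, so the answer is 2.

2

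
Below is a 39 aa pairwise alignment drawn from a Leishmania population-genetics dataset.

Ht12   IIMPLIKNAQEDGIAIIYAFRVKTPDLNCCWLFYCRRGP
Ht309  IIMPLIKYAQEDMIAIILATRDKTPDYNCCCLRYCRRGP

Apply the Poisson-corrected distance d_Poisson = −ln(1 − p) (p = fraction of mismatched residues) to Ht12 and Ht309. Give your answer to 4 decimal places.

0.2296

Differing sites — 8:N/Y; 13:G/M; 18:Y/L; 20:F/T; 22:V/D; 27:L/Y; 31:W/C; 33:F/R.
p = 8/39 = 0.205128.
d = −ln(1 − 0.205128) = −ln(0.794872) = 0.2296.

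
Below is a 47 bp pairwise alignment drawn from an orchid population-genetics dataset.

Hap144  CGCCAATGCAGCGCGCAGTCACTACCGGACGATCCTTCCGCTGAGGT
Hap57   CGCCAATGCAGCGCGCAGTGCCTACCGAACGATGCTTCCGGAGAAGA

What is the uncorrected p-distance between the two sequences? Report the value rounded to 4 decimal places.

0.1702

The sequences differ at positions 20 (C/G), 21 (A/C), 28 (G/A), 34 (C/G), 41 (C/G), 42 (T/A), 45 (G/A), 47 (T/A).
There are 8 differences over 47 sites, so p = 8/47 = 0.1702.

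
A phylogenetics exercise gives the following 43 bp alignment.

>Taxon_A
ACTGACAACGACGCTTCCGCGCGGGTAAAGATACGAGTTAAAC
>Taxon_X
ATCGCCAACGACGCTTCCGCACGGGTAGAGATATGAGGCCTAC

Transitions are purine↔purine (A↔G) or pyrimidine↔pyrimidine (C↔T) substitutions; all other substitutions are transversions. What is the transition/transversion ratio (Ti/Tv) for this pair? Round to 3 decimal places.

1.500

Differing sites — 2:C/T (Ti); 3:T/C (Ti); 5:A/C (Tv); 21:G/A (Ti); 28:A/G (Ti); 34:C/T (Ti); 38:T/G (Tv); 39:T/C (Ti); 40:A/C (Tv); 41:A/T (Tv).
Of the 10 differences, 6 transitions and 4 transversions, so Ti/Tv = 6/4 = 1.500.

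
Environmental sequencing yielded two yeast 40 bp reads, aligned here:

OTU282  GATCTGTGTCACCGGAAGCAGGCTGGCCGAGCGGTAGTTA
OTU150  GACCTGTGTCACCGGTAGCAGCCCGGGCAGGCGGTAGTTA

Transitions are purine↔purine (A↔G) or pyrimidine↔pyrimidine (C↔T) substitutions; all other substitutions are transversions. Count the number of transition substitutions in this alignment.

The sequences differ at positions 3 (T/C, transition), 16 (A/T, transversion), 22 (G/C, transversion), 24 (T/C, transition), 27 (C/G, transversion), 29 (G/A, transition), 30 (A/G, transition).
Of the 7 differences, 4 transitions and 3 transversions, so the answer is 4.

4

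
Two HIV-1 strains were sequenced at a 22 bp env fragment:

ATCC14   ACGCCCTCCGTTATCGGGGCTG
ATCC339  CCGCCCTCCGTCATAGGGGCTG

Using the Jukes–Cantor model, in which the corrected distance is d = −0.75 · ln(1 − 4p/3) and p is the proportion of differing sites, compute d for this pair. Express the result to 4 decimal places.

Differing sites — 1:A/C; 12:T/C; 15:C/A.
p = 3/22 = 0.136364.
d = −0.75 · ln(1 − (4/3)·0.136364) = −0.75 · ln(0.818181) = −0.75 · (-0.200672) = 0.1505.

0.1505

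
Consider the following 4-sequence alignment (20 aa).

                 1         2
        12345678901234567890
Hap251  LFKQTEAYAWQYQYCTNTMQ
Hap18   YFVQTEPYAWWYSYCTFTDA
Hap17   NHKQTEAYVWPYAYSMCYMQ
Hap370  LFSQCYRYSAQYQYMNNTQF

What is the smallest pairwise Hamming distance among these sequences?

8

Pairwise Hamming distances:
  Hap251 vs Hap18: 8
  Hap251 vs Hap17: 9
  Hap251 vs Hap370: 10
  Hap18 vs Hap17: 13
  Hap18 vs Hap370: 14
  Hap17 vs Hap370: 16
The smallest is 8, between Hap251 and Hap18.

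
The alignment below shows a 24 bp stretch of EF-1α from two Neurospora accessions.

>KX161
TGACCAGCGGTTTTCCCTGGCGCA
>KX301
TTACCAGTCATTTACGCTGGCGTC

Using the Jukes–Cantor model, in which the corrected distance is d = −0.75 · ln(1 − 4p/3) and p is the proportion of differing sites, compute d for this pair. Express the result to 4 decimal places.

Differing sites — 2:G/T; 8:C/T; 9:G/C; 10:G/A; 14:T/A; 16:C/G; 23:C/T; 24:A/C.
p = 8/24 = 0.333333.
d = −0.75 · ln(1 − (4/3)·0.333333) = −0.75 · ln(0.555556) = −0.75 · (-0.587786) = 0.4408.

0.4408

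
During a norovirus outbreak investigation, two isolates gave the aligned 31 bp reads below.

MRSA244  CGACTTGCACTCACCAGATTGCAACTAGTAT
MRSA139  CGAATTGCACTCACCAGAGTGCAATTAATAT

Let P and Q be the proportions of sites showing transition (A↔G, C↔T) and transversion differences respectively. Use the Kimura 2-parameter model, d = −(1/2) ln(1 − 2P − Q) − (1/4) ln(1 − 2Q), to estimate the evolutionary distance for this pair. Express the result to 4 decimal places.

0.1421

The sequences differ at positions 4 (C/A, transversion), 19 (T/G, transversion), 25 (C/T, transition), 28 (G/A, transition).
Of the 4 differences, 2 transitions and 2 transversions over 31 sites: P = 2/31 = 0.064516, Q = 2/31 = 0.064516.
d = −0.5·ln(0.806452) − 0.25·ln(0.870968) = −0.5·(-0.215111) − 0.25·(-0.138150) = 0.1421.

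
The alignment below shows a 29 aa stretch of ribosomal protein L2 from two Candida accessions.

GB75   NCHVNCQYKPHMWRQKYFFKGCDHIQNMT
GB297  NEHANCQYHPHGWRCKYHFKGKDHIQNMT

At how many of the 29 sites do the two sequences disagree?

7

Differing sites — 2:C/E; 4:V/A; 9:K/H; 12:M/G; 15:Q/C; 18:F/H; 22:C/K.
That gives 7 mismatches out of 29 aligned sites, so the Hamming distance is 7.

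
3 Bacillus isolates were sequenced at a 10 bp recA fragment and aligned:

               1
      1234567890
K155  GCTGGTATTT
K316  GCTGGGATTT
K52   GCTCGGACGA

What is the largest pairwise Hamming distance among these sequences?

5

Pairwise Hamming distances:
  K155 vs K316: 1
  K155 vs K52: 5
  K316 vs K52: 4
The largest is 5, between K155 and K52.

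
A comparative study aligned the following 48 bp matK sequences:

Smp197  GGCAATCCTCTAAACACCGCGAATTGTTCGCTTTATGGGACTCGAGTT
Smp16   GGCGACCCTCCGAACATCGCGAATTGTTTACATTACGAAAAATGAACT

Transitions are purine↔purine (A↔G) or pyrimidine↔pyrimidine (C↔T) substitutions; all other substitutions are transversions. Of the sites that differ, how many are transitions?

13

Mismatches occur at site 4 (A→G, transition), site 6 (T→C, transition), site 11 (T→C, transition), site 12 (A→G, transition), site 17 (C→T, transition), site 29 (C→T, transition), site 30 (G→A, transition), site 32 (T→A, transversion), site 36 (T→C, transition), site 38 (G→A, transition), site 39 (G→A, transition), site 41 (C→A, transversion), site 42 (T→A, transversion), site 43 (C→T, transition), site 46 (G→A, transition), site 47 (T→C, transition).
Of the 16 differences, 13 transitions and 3 transversions, so the answer is 13.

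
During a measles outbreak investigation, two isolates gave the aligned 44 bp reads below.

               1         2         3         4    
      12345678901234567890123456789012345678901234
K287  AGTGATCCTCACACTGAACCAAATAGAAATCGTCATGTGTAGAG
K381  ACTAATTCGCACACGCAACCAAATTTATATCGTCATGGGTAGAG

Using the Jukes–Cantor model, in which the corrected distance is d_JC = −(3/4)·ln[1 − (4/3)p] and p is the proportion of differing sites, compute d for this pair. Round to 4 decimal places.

0.2708

Differing sites — 2:G/C; 4:G/A; 7:C/T; 9:T/G; 15:T/G; 16:G/C; 25:A/T; 26:G/T; 28:A/T; 38:T/G.
p = 10/44 = 0.227273.
d = −0.75 · ln(1 − (4/3)·0.227273) = −0.75 · ln(0.696969) = −0.75 · (-0.361014) = 0.2708.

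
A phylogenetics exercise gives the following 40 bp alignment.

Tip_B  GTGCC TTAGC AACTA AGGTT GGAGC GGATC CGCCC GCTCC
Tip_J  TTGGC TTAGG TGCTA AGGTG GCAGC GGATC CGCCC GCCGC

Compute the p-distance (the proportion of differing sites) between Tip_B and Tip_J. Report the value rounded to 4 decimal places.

0.2250

Differing sites — 1:G/T; 4:C/G; 10:C/G; 11:A/T; 12:A/G; 20:T/G; 22:G/C; 38:T/C; 39:C/G.
There are 9 differences over 40 sites, so p = 9/40 = 0.2250.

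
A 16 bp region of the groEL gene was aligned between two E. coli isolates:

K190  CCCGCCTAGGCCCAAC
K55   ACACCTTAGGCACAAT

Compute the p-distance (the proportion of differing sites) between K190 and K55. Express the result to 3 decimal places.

0.375

Mismatches occur at site 1 (C↔A), site 3 (C↔A), site 4 (G↔C), site 6 (C↔T), site 12 (C↔A), site 16 (C↔T).
There are 6 differences over 16 sites, so p = 6/16 = 0.375.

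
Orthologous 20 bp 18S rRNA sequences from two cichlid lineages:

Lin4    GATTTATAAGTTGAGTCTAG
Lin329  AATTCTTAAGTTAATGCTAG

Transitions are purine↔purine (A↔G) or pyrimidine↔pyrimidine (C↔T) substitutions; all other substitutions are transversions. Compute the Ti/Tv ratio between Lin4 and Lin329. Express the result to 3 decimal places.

1.000

Mismatches occur at site 1 (G/A, transition), site 5 (T/C, transition), site 6 (A/T, transversion), site 13 (G/A, transition), site 15 (G/T, transversion), site 16 (T/G, transversion).
Of the 6 differences, 3 transitions and 3 transversions, so Ti/Tv = 3/3 = 1.000.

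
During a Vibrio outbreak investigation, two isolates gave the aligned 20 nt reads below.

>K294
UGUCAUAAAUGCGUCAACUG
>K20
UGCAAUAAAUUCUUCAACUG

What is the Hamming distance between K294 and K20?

4

Differing sites — 3:U/C; 4:C/A; 11:G/U; 13:G/U.
That gives 4 mismatches out of 20 aligned sites, so the Hamming distance is 4.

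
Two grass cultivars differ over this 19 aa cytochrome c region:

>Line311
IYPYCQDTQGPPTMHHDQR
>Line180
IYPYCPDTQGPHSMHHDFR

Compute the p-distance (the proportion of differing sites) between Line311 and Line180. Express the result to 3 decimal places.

The sequences differ at positions 6 (Q/P), 12 (P/H), 13 (T/S), 18 (Q/F).
There are 4 differences over 19 sites, so p = 4/19 = 0.211.

0.211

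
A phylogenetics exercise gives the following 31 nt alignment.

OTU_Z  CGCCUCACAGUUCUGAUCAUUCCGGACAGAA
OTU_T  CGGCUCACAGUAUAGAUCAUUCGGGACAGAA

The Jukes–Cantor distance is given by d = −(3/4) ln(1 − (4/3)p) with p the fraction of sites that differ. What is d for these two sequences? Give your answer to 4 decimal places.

0.1816

The sequences differ at positions 3 (C/G), 12 (U/A), 13 (C/U), 14 (U/A), 23 (C/G).
p = 5/31 = 0.161290.
d = −0.75 · ln(1 − (4/3)·0.161290) = −0.75 · ln(0.784947) = −0.75 · (-0.242139) = 0.1816.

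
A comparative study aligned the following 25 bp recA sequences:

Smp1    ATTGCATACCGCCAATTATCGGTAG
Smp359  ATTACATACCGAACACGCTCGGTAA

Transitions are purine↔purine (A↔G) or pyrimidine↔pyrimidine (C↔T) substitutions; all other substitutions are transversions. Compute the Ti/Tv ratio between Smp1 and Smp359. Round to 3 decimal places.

0.600

The sequences differ at positions 4 (G/A, transition), 12 (C/A, transversion), 13 (C/A, transversion), 14 (A/C, transversion), 16 (T/C, transition), 17 (T/G, transversion), 18 (A/C, transversion), 25 (G/A, transition).
Of the 8 differences, 3 transitions and 5 transversions, so Ti/Tv = 3/5 = 0.600.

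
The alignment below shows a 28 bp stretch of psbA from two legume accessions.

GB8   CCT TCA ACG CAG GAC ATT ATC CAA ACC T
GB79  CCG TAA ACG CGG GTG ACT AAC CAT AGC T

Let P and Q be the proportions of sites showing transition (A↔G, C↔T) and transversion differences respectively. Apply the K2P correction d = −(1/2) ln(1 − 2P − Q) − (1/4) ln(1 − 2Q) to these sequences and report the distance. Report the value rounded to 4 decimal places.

0.4228

Mismatches occur at site 3 (T↔G, transversion), site 5 (C↔A, transversion), site 11 (A↔G, transition), site 14 (A↔T, transversion), site 15 (C↔G, transversion), site 17 (T↔C, transition), site 20 (T↔A, transversion), site 24 (A↔T, transversion), site 26 (C↔G, transversion).
Of the 9 differences, 2 transitions and 7 transversions over 28 sites: P = 2/28 = 0.071429, Q = 7/28 = 0.250000.
d = −0.5·ln(0.607142) − 0.25·ln(0.500000) = −0.5·(-0.498993) − 0.25·(-0.693147) = 0.4228.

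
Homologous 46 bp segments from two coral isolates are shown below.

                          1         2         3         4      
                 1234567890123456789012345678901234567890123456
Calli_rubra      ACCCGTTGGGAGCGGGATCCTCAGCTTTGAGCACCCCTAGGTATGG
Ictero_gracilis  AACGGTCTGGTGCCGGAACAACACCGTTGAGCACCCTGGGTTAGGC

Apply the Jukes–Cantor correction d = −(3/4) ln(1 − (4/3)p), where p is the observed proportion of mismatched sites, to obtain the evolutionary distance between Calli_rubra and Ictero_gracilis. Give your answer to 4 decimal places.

0.5091

Mismatches occur at site 2 (C↔A), site 4 (C↔G), site 7 (T↔C), site 8 (G↔T), site 11 (A↔T), site 14 (G↔C), site 18 (T↔A), site 20 (C↔A), site 21 (T↔A), site 24 (G↔C), site 26 (T↔G), site 37 (C↔T), site 38 (T↔G), site 39 (A↔G), site 41 (G↔T), site 44 (T↔G), site 46 (G↔C).
p = 17/46 = 0.369565.
d = −0.75 · ln(1 − (4/3)·0.369565) = −0.75 · ln(0.507247) = −0.75 · (-0.678757) = 0.5091.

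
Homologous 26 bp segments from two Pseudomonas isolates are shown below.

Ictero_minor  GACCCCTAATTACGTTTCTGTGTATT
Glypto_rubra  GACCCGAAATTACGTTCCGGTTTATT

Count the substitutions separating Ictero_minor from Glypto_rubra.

Differing sites — 6:C/G; 7:T/A; 17:T/C; 19:T/G; 22:G/T.
That gives 5 mismatches out of 26 aligned sites, so the Hamming distance is 5.

5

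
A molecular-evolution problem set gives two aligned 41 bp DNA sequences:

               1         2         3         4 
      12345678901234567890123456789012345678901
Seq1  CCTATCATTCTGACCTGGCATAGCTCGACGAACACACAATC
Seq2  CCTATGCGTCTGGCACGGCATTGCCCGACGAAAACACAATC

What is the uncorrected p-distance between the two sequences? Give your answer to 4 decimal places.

Mismatches occur at site 6 (C↔G), site 7 (A↔C), site 8 (T↔G), site 13 (A↔G), site 15 (C↔A), site 16 (T↔C), site 22 (A↔T), site 25 (T↔C), site 33 (C↔A).
There are 9 differences over 41 sites, so p = 9/41 = 0.2195.

0.2195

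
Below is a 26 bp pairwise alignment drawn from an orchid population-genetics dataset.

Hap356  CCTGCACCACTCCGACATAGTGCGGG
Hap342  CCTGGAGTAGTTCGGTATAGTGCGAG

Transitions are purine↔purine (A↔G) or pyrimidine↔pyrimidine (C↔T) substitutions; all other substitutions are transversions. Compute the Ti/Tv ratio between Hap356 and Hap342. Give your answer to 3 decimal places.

1.667

Mismatches occur at site 5 (C↔G, transversion), site 7 (C↔G, transversion), site 8 (C↔T, transition), site 10 (C↔G, transversion), site 12 (C↔T, transition), site 15 (A↔G, transition), site 16 (C↔T, transition), site 25 (G↔A, transition).
Of the 8 differences, 5 transitions and 3 transversions, so Ti/Tv = 5/3 = 1.667.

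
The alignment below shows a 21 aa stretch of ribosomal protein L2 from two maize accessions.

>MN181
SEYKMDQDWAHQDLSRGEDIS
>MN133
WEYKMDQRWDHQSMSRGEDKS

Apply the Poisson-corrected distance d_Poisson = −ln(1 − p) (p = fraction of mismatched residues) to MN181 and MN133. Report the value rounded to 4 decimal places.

0.3365

Mismatches occur at site 1 (S/W), site 8 (D/R), site 10 (A/D), site 13 (D/S), site 14 (L/M), site 20 (I/K).
p = 6/21 = 0.285714.
d = −ln(1 − 0.285714) = −ln(0.714286) = 0.3365.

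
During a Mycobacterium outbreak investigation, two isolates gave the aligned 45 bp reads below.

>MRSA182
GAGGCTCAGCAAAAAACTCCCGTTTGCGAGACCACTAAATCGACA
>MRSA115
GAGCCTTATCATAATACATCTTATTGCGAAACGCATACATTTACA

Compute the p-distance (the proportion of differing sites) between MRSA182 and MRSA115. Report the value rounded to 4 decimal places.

Mismatches occur at site 4 (G→C), site 7 (C→T), site 9 (G→T), site 12 (A→T), site 15 (A→T), site 18 (T→A), site 19 (C→T), site 21 (C→T), site 22 (G→T), site 23 (T→A), site 30 (G→A), site 33 (C→G), site 34 (A→C), site 35 (C→A), site 38 (A→C), site 41 (C→T), site 42 (G→T).
There are 17 differences over 45 sites, so p = 17/45 = 0.3778.

0.3778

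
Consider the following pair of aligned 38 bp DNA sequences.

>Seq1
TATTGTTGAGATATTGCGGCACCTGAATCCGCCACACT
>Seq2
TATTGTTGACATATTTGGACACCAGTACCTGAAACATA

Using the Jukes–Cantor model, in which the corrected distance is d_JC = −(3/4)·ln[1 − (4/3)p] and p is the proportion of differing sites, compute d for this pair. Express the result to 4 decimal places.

0.4099

Mismatches occur at site 10 (G/C), site 16 (G/T), site 17 (C/G), site 19 (G/A), site 24 (T/A), site 26 (A/T), site 28 (T/C), site 30 (C/T), site 32 (C/A), site 33 (C/A), site 37 (C/T), site 38 (T/A).
p = 12/38 = 0.315789.
d = −0.75 · ln(1 − (4/3)·0.315789) = −0.75 · ln(0.578948) = −0.75 · (-0.546543) = 0.4099.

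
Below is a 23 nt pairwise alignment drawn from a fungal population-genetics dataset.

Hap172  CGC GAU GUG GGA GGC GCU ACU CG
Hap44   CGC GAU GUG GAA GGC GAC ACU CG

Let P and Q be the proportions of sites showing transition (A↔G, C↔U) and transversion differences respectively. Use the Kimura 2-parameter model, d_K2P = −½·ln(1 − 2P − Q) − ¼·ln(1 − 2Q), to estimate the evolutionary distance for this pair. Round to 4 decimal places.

0.1453

The sequences differ at positions 11 (G/A, transition), 17 (C/A, transversion), 18 (U/C, transition).
Of the 3 differences, 2 transitions and 1 transversion over 23 sites: P = 2/23 = 0.086957, Q = 1/23 = 0.043478.
d = −0.5·ln(0.782608) − 0.25·ln(0.913044) = −0.5·(-0.245123) − 0.25·(-0.090971) = 0.1453.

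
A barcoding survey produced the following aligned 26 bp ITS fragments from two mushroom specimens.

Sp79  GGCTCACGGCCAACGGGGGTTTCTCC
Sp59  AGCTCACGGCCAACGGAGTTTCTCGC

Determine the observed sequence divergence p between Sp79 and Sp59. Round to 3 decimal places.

0.269

The sequences differ at positions 1 (G/A), 17 (G/A), 19 (G/T), 22 (T/C), 23 (C/T), 24 (T/C), 25 (C/G).
There are 7 differences over 26 sites, so p = 7/26 = 0.269.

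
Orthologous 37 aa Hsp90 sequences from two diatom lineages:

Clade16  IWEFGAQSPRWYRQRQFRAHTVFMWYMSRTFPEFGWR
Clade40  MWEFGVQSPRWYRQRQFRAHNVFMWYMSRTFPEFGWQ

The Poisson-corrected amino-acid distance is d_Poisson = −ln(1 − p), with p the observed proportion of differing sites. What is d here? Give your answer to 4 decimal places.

0.1144

The sequences differ at positions 1 (I/M), 6 (A/V), 21 (T/N), 37 (R/Q).
p = 4/37 = 0.108108.
d = −ln(1 − 0.108108) = −ln(0.891892) = 0.1144.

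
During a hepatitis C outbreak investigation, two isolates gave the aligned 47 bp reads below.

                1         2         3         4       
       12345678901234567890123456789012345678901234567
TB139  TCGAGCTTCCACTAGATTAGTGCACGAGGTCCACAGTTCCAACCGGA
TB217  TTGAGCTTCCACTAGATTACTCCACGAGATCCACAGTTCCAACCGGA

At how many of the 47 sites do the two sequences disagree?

4

Mismatches occur at site 2 (C/T), site 20 (G/C), site 22 (G/C), site 29 (G/A).
That gives 4 mismatches out of 47 aligned sites, so the Hamming distance is 4.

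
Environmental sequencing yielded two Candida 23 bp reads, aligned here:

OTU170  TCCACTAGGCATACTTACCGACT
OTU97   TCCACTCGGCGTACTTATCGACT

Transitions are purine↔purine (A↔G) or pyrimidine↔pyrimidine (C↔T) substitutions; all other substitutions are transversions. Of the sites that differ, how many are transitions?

2

Mismatches occur at site 7 (A→C, transversion), site 11 (A→G, transition), site 18 (C→T, transition).
Of the 3 differences, 2 transitions and 1 transversion, so the answer is 2.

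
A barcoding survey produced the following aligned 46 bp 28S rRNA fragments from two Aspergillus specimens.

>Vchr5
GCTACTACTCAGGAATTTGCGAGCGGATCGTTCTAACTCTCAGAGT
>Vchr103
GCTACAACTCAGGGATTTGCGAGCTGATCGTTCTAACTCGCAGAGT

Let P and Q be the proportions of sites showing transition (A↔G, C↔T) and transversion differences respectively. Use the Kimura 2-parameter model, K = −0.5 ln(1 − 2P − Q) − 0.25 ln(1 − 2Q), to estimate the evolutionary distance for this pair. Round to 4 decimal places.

0.0925

The sequences differ at positions 6 (T/A, transversion), 14 (A/G, transition), 25 (G/T, transversion), 40 (T/G, transversion).
Of the 4 differences, 1 transition and 3 transversions over 46 sites: P = 1/46 = 0.021739, Q = 3/46 = 0.065217.
d = −0.5·ln(0.891305) − 0.25·ln(0.869566) = −0.5·(-0.115069) − 0.25·(-0.139761) = 0.0925.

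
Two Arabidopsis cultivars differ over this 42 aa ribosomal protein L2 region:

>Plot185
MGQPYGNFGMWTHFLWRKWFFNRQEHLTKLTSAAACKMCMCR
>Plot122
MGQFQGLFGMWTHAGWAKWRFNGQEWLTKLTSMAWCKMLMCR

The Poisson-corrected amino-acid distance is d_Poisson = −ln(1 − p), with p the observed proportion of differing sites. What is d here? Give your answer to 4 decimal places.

Differing sites — 4:P/F; 5:Y/Q; 7:N/L; 14:F/A; 15:L/G; 17:R/A; 20:F/R; 23:R/G; 26:H/W; 33:A/M; 35:A/W; 39:C/L.
p = 12/42 = 0.285714.
d = −ln(1 − 0.285714) = −ln(0.714286) = 0.3365.

0.3365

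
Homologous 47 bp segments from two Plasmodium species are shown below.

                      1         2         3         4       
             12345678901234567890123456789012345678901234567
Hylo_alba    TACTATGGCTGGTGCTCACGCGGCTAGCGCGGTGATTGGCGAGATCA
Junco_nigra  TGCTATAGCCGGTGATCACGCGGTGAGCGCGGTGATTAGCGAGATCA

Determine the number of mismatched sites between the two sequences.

7

Differing sites — 2:A/G; 7:G/A; 10:T/C; 15:C/A; 24:C/T; 25:T/G; 38:G/A.
That gives 7 mismatches out of 47 aligned sites, so the Hamming distance is 7.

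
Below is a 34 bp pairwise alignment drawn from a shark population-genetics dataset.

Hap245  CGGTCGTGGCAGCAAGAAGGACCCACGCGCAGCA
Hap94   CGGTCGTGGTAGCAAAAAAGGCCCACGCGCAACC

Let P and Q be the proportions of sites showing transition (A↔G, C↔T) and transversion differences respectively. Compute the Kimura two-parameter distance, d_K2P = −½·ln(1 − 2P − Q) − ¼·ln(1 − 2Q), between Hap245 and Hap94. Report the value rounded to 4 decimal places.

The sequences differ at positions 10 (C/T, transition), 16 (G/A, transition), 19 (G/A, transition), 21 (A/G, transition), 32 (G/A, transition), 34 (A/C, transversion).
Of the 6 differences, 5 transitions and 1 transversion over 34 sites: P = 5/34 = 0.147059, Q = 1/34 = 0.029412.
d = −0.5·ln(0.676470) − 0.25·ln(0.941176) = −0.5·(-0.390867) − 0.25·(-0.060625) = 0.2106.

0.2106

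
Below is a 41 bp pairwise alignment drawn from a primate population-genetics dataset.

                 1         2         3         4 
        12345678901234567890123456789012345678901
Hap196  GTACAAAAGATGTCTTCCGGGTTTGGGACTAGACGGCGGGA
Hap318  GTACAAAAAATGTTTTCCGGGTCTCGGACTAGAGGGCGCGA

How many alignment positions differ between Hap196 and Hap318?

The sequences differ at positions 9 (G/A), 14 (C/T), 23 (T/C), 25 (G/C), 34 (C/G), 39 (G/C).
That gives 6 mismatches out of 41 aligned sites, so the Hamming distance is 6.

6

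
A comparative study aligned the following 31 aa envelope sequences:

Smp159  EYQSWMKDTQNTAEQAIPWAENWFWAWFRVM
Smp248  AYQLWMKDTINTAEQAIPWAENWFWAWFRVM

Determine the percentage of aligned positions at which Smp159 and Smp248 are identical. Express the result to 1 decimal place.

Mismatches occur at site 1 (E/A), site 4 (S/L), site 10 (Q/I).
28 of the 31 sites match, so the percent identity is 28/31 × 100 = 90.3%.

90.3%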